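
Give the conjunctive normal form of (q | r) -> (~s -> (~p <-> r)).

(q | r) -> (~s -> (~p <-> r))
⇔ ~(q | r) | (~s -> (~p <-> r))
⇔ ~(q | r) | ~~s | (~p <-> r)
⇔ ~(q | r) | ~~s | ((~p -> r) & (r -> ~p))
⇔ ~(q | r) | ~~s | ((~~p | r) & (r -> ~p))
⇔ ~(q | r) | ~~s | ((~~p | r) & (~r | ~p))
⇔ (~q & ~r) | ~~s | ((~~p | r) & (~r | ~p))
⇔ (~q & ~r) | s | ((~~p | r) & (~r | ~p))
⇔ (~q & ~r) | s | ((p | r) & (~r | ~p))
⇔ (~q | s | p | r) & (~q | s | ~r | ~p) & (~r | s | p | r) & (~r | s | ~r | ~p)
⇔ (~q | s | p | r) & (~r | s | ~p)

(~q | s | p | r) & (~r | s | ~p)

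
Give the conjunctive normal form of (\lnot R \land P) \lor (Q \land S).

(\lnot R \land P) \lor (Q \land S)
⇔ (\lnot R \lor Q) \land (\lnot R \lor S) \land (P \lor Q) \land (P \lor S)   [distribute \lor over \land]

(\lnot R \lor Q) \land (\lnot R \lor S) \land (P \lor Q) \land (P \lor S)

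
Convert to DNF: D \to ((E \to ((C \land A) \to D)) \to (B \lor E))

\lnot D \lor B \lor E

D \to ((E \to ((C \land A) \to D)) \to (B \lor E))
≡ \lnot D \lor ((E \to ((C \land A) \to D)) \to (B \lor E))   [eliminate \to]
≡ \lnot D \lor \lnot (E \to ((C \land A) \to D)) \lor B \lor E   [eliminate \to]
≡ \lnot D \lor \lnot (\lnot E \lor ((C \land A) \to D)) \lor B \lor E   [eliminate \to]
≡ \lnot D \lor \lnot (\lnot E \lor \lnot (C \land A) \lor D) \lor B \lor E   [eliminate \to]
≡ \lnot D \lor (\lnot \lnot E \land \lnot \lnot (C \land A) \land \lnot D) \lor B \lor E   [De Morgan]
≡ \lnot D \lor (E \land \lnot \lnot (C \land A) \land \lnot D) \lor B \lor E   [double negation]
≡ \lnot D \lor (E \land C \land A \land \lnot D) \lor B \lor E   [double negation]
≡ \lnot D \lor B \lor E   [simplify]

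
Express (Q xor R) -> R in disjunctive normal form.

(Q xor R) -> R
⇔ ~(Q xor R) | R   [eliminate ->]
⇔ ~((Q & ~R) | (~Q & R)) | R   [expand xor]
⇔ (~(Q & ~R) & ~(~Q & R)) | R   [De Morgan]
⇔ ((~Q | ~~R) & ~(~Q & R)) | R   [De Morgan]
⇔ ((~Q | R) & ~(~Q & R)) | R   [double negation]
⇔ ((~Q | R) & (~~Q | ~R)) | R   [De Morgan]
⇔ ((~Q | R) & (Q | ~R)) | R   [double negation]
⇔ (~Q & Q) | (~Q & ~R) | (R & Q) | (R & ~R) | R   [distribute & over |]
⇔ (~Q & ~R) | R   [simplify]

(~Q & ~R) | R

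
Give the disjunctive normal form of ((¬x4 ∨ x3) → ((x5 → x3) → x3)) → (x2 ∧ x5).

(¬x4 ∧ ¬x5 ∧ ¬x3) ∨ (x2 ∧ x5)

((¬x4 ∨ x3) → ((x5 → x3) → x3)) → (x2 ∧ x5)
≡ ¬((¬x4 ∨ x3) → ((x5 → x3) → x3)) ∨ (x2 ∧ x5)   [eliminate →]
≡ ¬(¬(¬x4 ∨ x3) ∨ ((x5 → x3) → x3)) ∨ (x2 ∧ x5)   [eliminate →]
≡ ¬(¬(¬x4 ∨ x3) ∨ ¬(x5 → x3) ∨ x3) ∨ (x2 ∧ x5)   [eliminate →]
≡ ¬(¬(¬x4 ∨ x3) ∨ ¬(¬x5 ∨ x3) ∨ x3) ∨ (x2 ∧ x5)   [eliminate →]
≡ (¬¬(¬x4 ∨ x3) ∧ ¬¬(¬x5 ∨ x3) ∧ ¬x3) ∨ (x2 ∧ x5)   [De Morgan]
≡ ((¬x4 ∨ x3) ∧ ¬¬(¬x5 ∨ x3) ∧ ¬x3) ∨ (x2 ∧ x5)   [double negation]
≡ ((¬x4 ∨ x3) ∧ (¬x5 ∨ x3) ∧ ¬x3) ∨ (x2 ∧ x5)   [double negation]
≡ (¬x4 ∧ ¬x5 ∧ ¬x3) ∨ (¬x4 ∧ x3 ∧ ¬x3) ∨ (x3 ∧ ¬x5 ∧ ¬x3) ∨ (x3 ∧ x3 ∧ ¬x3) ∨ (x2 ∧ x5)   [distribute ∧ over ∨]
≡ (¬x4 ∧ ¬x5 ∧ ¬x3) ∨ (x2 ∧ x5)   [simplify]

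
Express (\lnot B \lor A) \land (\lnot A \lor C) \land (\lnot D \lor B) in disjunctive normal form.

(\lnot B \land \lnot A \land \lnot D) \lor (\lnot B \land C \land \lnot D) \lor (A \land C \land \lnot D) \lor (A \land C \land B)

(\lnot B \lor A) \land (\lnot A \lor C) \land (\lnot D \lor B)
= (\lnot B \land \lnot A \land \lnot D) \lor (\lnot B \land \lnot A \land B) \lor (\lnot B \land C \land \lnot D) \lor (\lnot B \land C \land B) \lor (A \land \lnot A \land \lnot D) \lor (A \land \lnot A \land B) \lor (A \land C \land \lnot D) \lor (A \land C \land B)   [distribute \land over \lor]
= (\lnot B \land \lnot A \land \lnot D) \lor (\lnot B \land C \land \lnot D) \lor (A \land C \land \lnot D) \lor (A \land C \land B)   [simplify]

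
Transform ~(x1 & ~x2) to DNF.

~(x1 & ~x2)
⇔ ~x1 | ~~x2   [De Morgan]
⇔ ~x1 | x2   [double negation]

~x1 | x2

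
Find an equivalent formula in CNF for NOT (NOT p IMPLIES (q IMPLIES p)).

NOT p AND q

NOT (NOT p IMPLIES (q IMPLIES p))
⇔ NOT (NOT NOT p OR (q IMPLIES p))   — eliminate IMPLIES
⇔ NOT (NOT NOT p OR NOT q OR p)   — eliminate IMPLIES
⇔ NOT NOT NOT p AND NOT NOT q AND NOT p   — De Morgan
⇔ NOT p AND NOT NOT q AND NOT p   — double negation
⇔ NOT p AND q AND NOT p   — double negation
⇔ NOT p AND q   — simplify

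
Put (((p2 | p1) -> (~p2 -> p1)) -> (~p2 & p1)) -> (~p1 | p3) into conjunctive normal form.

p2 | ~p1 | p3

(((p2 | p1) -> (~p2 -> p1)) -> (~p2 & p1)) -> (~p1 | p3)
⇔ ~(((p2 | p1) -> (~p2 -> p1)) -> (~p2 & p1)) | ~p1 | p3   [eliminate ->]
⇔ ~(~((p2 | p1) -> (~p2 -> p1)) | (~p2 & p1)) | ~p1 | p3   [eliminate ->]
⇔ ~(~(~(p2 | p1) | (~p2 -> p1)) | (~p2 & p1)) | ~p1 | p3   [eliminate ->]
⇔ ~(~(~(p2 | p1) | ~~p2 | p1) | (~p2 & p1)) | ~p1 | p3   [eliminate ->]
⇔ (~~(~(p2 | p1) | ~~p2 | p1) & ~(~p2 & p1)) | ~p1 | p3   [De Morgan]
⇔ ((~(p2 | p1) | ~~p2 | p1) & ~(~p2 & p1)) | ~p1 | p3   [double negation]
⇔ (((~p2 & ~p1) | ~~p2 | p1) & ~(~p2 & p1)) | ~p1 | p3   [De Morgan]
⇔ (((~p2 & ~p1) | p2 | p1) & ~(~p2 & p1)) | ~p1 | p3   [double negation]
⇔ (((~p2 & ~p1) | p2 | p1) & (~~p2 | ~p1)) | ~p1 | p3   [De Morgan]
⇔ (((~p2 & ~p1) | p2 | p1) & (p2 | ~p1)) | ~p1 | p3   [double negation]
⇔ (~p2 | p2 | p1 | ~p1 | p3) & (~p1 | p2 | p1 | ~p1 | p3) & (p2 | ~p1 | ~p1 | p3)   [distribute | over &]
⇔ p2 | ~p1 | p3   [simplify]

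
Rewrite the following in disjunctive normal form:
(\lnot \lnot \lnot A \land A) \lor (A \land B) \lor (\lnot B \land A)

(A \land B) \lor (\lnot B \land A)

(\lnot \lnot \lnot A \land A) \lor (A \land B) \lor (\lnot B \land A)
≡ (\lnot A \land A) \lor (A \land B) \lor (\lnot B \land A)   — double negation
≡ (A \land B) \lor (\lnot B \land A)   — simplify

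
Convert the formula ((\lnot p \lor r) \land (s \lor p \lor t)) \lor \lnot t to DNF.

((\lnot p \lor r) \land (s \lor p \lor t)) \lor \lnot t
≡ (\lnot p \land s) \lor (\lnot p \land p) \lor (\lnot p \land t) \lor (r \land s) \lor (r \land p) \lor (r \land t) \lor \lnot t
≡ (\lnot p \land s) \lor (\lnot p \land t) \lor (r \land s) \lor (r \land p) \lor (r \land t) \lor \lnot t

(\lnot p \land s) \lor (\lnot p \land t) \lor (r \land s) \lor (r \land p) \lor (r \land t) \lor \lnot t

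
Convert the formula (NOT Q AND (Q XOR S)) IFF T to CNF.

(NOT Q AND (Q XOR S)) IFF T
= ((NOT Q AND (Q XOR S)) IMPLIES T) AND (T IMPLIES (NOT Q AND (Q XOR S)))   — eliminate IFF
= (NOT (NOT Q AND (Q XOR S)) OR T) AND (T IMPLIES (NOT Q AND (Q XOR S)))   — eliminate IMPLIES
= (NOT (NOT Q AND (Q OR S) AND NOT (Q AND S)) OR T) AND (T IMPLIES (NOT Q AND (Q XOR S)))   — expand XOR
= (NOT (NOT Q AND (Q OR S) AND NOT (Q AND S)) OR T) AND (NOT T OR (NOT Q AND (Q XOR S)))   — eliminate IMPLIES
= (NOT (NOT Q AND (Q OR S) AND NOT (Q AND S)) OR T) AND (NOT T OR (NOT Q AND (Q OR S) AND NOT (Q AND S)))   — expand XOR
= (NOT NOT Q OR NOT (Q OR S) OR NOT NOT (Q AND S) OR T) AND (NOT T OR (NOT Q AND (Q OR S) AND NOT (Q AND S)))   — De Morgan
= (Q OR NOT (Q OR S) OR NOT NOT (Q AND S) OR T) AND (NOT T OR (NOT Q AND (Q OR S) AND NOT (Q AND S)))   — double negation
= (Q OR (NOT Q AND NOT S) OR NOT NOT (Q AND S) OR T) AND (NOT T OR (NOT Q AND (Q OR S) AND NOT (Q AND S)))   — De Morgan
= (Q OR (NOT Q AND NOT S) OR (Q AND S) OR T) AND (NOT T OR (NOT Q AND (Q OR S) AND NOT (Q AND S)))   — double negation
= (Q OR (NOT Q AND NOT S) OR (Q AND S) OR T) AND (NOT T OR (NOT Q AND (Q OR S) AND (NOT Q OR NOT S)))   — De Morgan
= (Q OR NOT Q OR Q OR T) AND (Q OR NOT Q OR S OR T) AND (Q OR NOT S OR Q OR T) AND (Q OR NOT S OR S OR T) AND (NOT T OR NOT Q) AND (NOT T OR Q OR S) AND (NOT T OR NOT Q OR NOT S)   — distribute OR over AND
= (Q OR NOT S OR T) AND (NOT T OR NOT Q) AND (NOT T OR Q OR S)   — simplify

(Q OR NOT S OR T) AND (NOT T OR NOT Q) AND (NOT T OR Q OR S)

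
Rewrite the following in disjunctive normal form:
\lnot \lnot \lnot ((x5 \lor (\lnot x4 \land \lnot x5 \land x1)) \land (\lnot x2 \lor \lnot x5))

(\lnot x5 \land x4) \lor (\lnot x5 \land \lnot x1) \lor (x2 \land x5)

\lnot \lnot \lnot ((x5 \lor (\lnot x4 \land \lnot x5 \land x1)) \land (\lnot x2 \lor \lnot x5))
≡ \lnot ((x5 \lor (\lnot x4 \land \lnot x5 \land x1)) \land (\lnot x2 \lor \lnot x5))   [double negation]
≡ \lnot (x5 \lor (\lnot x4 \land \lnot x5 \land x1)) \lor \lnot (\lnot x2 \lor \lnot x5)   [De Morgan]
≡ (\lnot x5 \land \lnot (\lnot x4 \land \lnot x5 \land x1)) \lor \lnot (\lnot x2 \lor \lnot x5)   [De Morgan]
≡ (\lnot x5 \land (\lnot \lnot x4 \lor \lnot \lnot x5 \lor \lnot x1)) \lor \lnot (\lnot x2 \lor \lnot x5)   [De Morgan]
≡ (\lnot x5 \land (x4 \lor \lnot \lnot x5 \lor \lnot x1)) \lor \lnot (\lnot x2 \lor \lnot x5)   [double negation]
≡ (\lnot x5 \land (x4 \lor x5 \lor \lnot x1)) \lor \lnot (\lnot x2 \lor \lnot x5)   [double negation]
≡ (\lnot x5 \land (x4 \lor x5 \lor \lnot x1)) \lor (\lnot \lnot x2 \land \lnot \lnot x5)   [De Morgan]
≡ (\lnot x5 \land (x4 \lor x5 \lor \lnot x1)) \lor (x2 \land \lnot \lnot x5)   [double negation]
≡ (\lnot x5 \land (x4 \lor x5 \lor \lnot x1)) \lor (x2 \land x5)   [double negation]
≡ (\lnot x5 \land x4) \lor (\lnot x5 \land x5) \lor (\lnot x5 \land \lnot x1) \lor (x2 \land x5)   [distribute \land over \lor]
≡ (\lnot x5 \land x4) \lor (\lnot x5 \land \lnot x1) \lor (x2 \land x5)   [simplify]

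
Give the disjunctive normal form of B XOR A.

B XOR A
= (B AND NOT A) OR (NOT B AND A)   [expand XOR]

(B AND NOT A) OR (NOT B AND A)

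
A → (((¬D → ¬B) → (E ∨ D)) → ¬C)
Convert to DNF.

A → (((¬D → ¬B) → (E ∨ D)) → ¬C)
≡ ¬A ∨ (((¬D → ¬B) → (E ∨ D)) → ¬C)
≡ ¬A ∨ ¬((¬D → ¬B) → (E ∨ D)) ∨ ¬C
≡ ¬A ∨ ¬(¬(¬D → ¬B) ∨ E ∨ D) ∨ ¬C
≡ ¬A ∨ ¬(¬(¬¬D ∨ ¬B) ∨ E ∨ D) ∨ ¬C
≡ ¬A ∨ (¬¬(¬¬D ∨ ¬B) ∧ ¬E ∧ ¬D) ∨ ¬C
≡ ¬A ∨ ((¬¬D ∨ ¬B) ∧ ¬E ∧ ¬D) ∨ ¬C
≡ ¬A ∨ ((D ∨ ¬B) ∧ ¬E ∧ ¬D) ∨ ¬C
≡ ¬A ∨ (D ∧ ¬E ∧ ¬D) ∨ (¬B ∧ ¬E ∧ ¬D) ∨ ¬C
≡ ¬A ∨ (¬B ∧ ¬E ∧ ¬D) ∨ ¬C

¬A ∨ (¬B ∧ ¬E ∧ ¬D) ∨ ¬C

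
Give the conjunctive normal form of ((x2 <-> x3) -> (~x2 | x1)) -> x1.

((x2 <-> x3) -> (~x2 | x1)) -> x1
≡ ~((x2 <-> x3) -> (~x2 | x1)) | x1   — eliminate ->
≡ ~(~(x2 <-> x3) | ~x2 | x1) | x1   — eliminate ->
≡ ~(~((x2 -> x3) & (x3 -> x2)) | ~x2 | x1) | x1   — eliminate <->
≡ ~(~((~x2 | x3) & (x3 -> x2)) | ~x2 | x1) | x1   — eliminate ->
≡ ~(~((~x2 | x3) & (~x3 | x2)) | ~x2 | x1) | x1   — eliminate ->
≡ (~~((~x2 | x3) & (~x3 | x2)) & ~~x2 & ~x1) | x1   — De Morgan
≡ ((~x2 | x3) & (~x3 | x2) & ~~x2 & ~x1) | x1   — double negation
≡ ((~x2 | x3) & (~x3 | x2) & x2 & ~x1) | x1   — double negation
≡ (~x2 | x3 | x1) & (~x3 | x2 | x1) & (x2 | x1) & (~x1 | x1)   — distribute | over &
≡ (~x2 | x3 | x1) & (x2 | x1)   — simplify

(~x2 | x3 | x1) & (x2 | x1)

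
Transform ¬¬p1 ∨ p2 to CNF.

¬¬p1 ∨ p2
= p1 ∨ p2

p1 ∨ p2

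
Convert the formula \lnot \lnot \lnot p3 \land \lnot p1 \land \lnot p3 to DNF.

\lnot p3 \land \lnot p1

\lnot \lnot \lnot p3 \land \lnot p1 \land \lnot p3
⇔ \lnot p3 \land \lnot p1 \land \lnot p3   [double negation]
⇔ \lnot p3 \land \lnot p1   [simplify]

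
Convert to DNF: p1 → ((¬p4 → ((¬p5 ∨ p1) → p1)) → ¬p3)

¬p1 ∨ ¬p3

p1 → ((¬p4 → ((¬p5 ∨ p1) → p1)) → ¬p3)
⇔ ¬p1 ∨ ((¬p4 → ((¬p5 ∨ p1) → p1)) → ¬p3)   [eliminate →]
⇔ ¬p1 ∨ ¬(¬p4 → ((¬p5 ∨ p1) → p1)) ∨ ¬p3   [eliminate →]
⇔ ¬p1 ∨ ¬(¬¬p4 ∨ ((¬p5 ∨ p1) → p1)) ∨ ¬p3   [eliminate →]
⇔ ¬p1 ∨ ¬(¬¬p4 ∨ ¬(¬p5 ∨ p1) ∨ p1) ∨ ¬p3   [eliminate →]
⇔ ¬p1 ∨ (¬¬¬p4 ∧ ¬¬(¬p5 ∨ p1) ∧ ¬p1) ∨ ¬p3   [De Morgan]
⇔ ¬p1 ∨ (¬p4 ∧ ¬¬(¬p5 ∨ p1) ∧ ¬p1) ∨ ¬p3   [double negation]
⇔ ¬p1 ∨ (¬p4 ∧ (¬p5 ∨ p1) ∧ ¬p1) ∨ ¬p3   [double negation]
⇔ ¬p1 ∨ (¬p4 ∧ ¬p5 ∧ ¬p1) ∨ (¬p4 ∧ p1 ∧ ¬p1) ∨ ¬p3   [distribute ∧ over ∨]
⇔ ¬p1 ∨ ¬p3   [simplify]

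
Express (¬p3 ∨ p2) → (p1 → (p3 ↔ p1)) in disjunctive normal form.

(¬p3 ∨ p2) → (p1 → (p3 ↔ p1))
≡ ¬(¬p3 ∨ p2) ∨ (p1 → (p3 ↔ p1))   [eliminate →]
≡ ¬(¬p3 ∨ p2) ∨ ¬p1 ∨ (p3 ↔ p1)   [eliminate →]
≡ ¬(¬p3 ∨ p2) ∨ ¬p1 ∨ ((p3 → p1) ∧ (p1 → p3))   [eliminate ↔]
≡ ¬(¬p3 ∨ p2) ∨ ¬p1 ∨ ((¬p3 ∨ p1) ∧ (p1 → p3))   [eliminate →]
≡ ¬(¬p3 ∨ p2) ∨ ¬p1 ∨ ((¬p3 ∨ p1) ∧ (¬p1 ∨ p3))   [eliminate →]
≡ (¬¬p3 ∧ ¬p2) ∨ ¬p1 ∨ ((¬p3 ∨ p1) ∧ (¬p1 ∨ p3))   [De Morgan]
≡ (p3 ∧ ¬p2) ∨ ¬p1 ∨ ((¬p3 ∨ p1) ∧ (¬p1 ∨ p3))   [double negation]
≡ (p3 ∧ ¬p2) ∨ ¬p1 ∨ (¬p3 ∧ ¬p1) ∨ (¬p3 ∧ p3) ∨ (p1 ∧ ¬p1) ∨ (p1 ∧ p3)   [distribute ∧ over ∨]
≡ (p3 ∧ ¬p2) ∨ ¬p1 ∨ (p1 ∧ p3)   [simplify]

(p3 ∧ ¬p2) ∨ ¬p1 ∨ (p1 ∧ p3)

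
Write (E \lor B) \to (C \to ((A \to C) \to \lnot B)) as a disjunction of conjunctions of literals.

(E \lor B) \to (C \to ((A \to C) \to \lnot B))
≡ \lnot (E \lor B) \lor (C \to ((A \to C) \to \lnot B))   — eliminate \to
≡ \lnot (E \lor B) \lor \lnot C \lor ((A \to C) \to \lnot B)   — eliminate \to
≡ \lnot (E \lor B) \lor \lnot C \lor \lnot (A \to C) \lor \lnot B   — eliminate \to
≡ \lnot (E \lor B) \lor \lnot C \lor \lnot (\lnot A \lor C) \lor \lnot B   — eliminate \to
≡ (\lnot E \land \lnot B) \lor \lnot C \lor \lnot (\lnot A \lor C) \lor \lnot B   — De Morgan
≡ (\lnot E \land \lnot B) \lor \lnot C \lor (\lnot \lnot A \land \lnot C) \lor \lnot B   — De Morgan
≡ (\lnot E \land \lnot B) \lor \lnot C \lor (A \land \lnot C) \lor \lnot B   — double negation
≡ \lnot C \lor \lnot B   — simplify

\lnot C \lor \lnot B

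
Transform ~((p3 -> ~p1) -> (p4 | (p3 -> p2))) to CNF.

~((p3 -> ~p1) -> (p4 | (p3 -> p2)))
≡ ~(~(p3 -> ~p1) | p4 | (p3 -> p2))   [eliminate ->]
≡ ~(~(~p3 | ~p1) | p4 | (p3 -> p2))   [eliminate ->]
≡ ~(~(~p3 | ~p1) | p4 | ~p3 | p2)   [eliminate ->]
≡ ~~(~p3 | ~p1) & ~p4 & ~~p3 & ~p2   [De Morgan]
≡ (~p3 | ~p1) & ~p4 & ~~p3 & ~p2   [double negation]
≡ (~p3 | ~p1) & ~p4 & p3 & ~p2   [double negation]

(~p3 | ~p1) & ~p4 & p3 & ~p2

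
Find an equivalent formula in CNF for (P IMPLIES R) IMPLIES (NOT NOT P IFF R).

P OR NOT R

(P IMPLIES R) IMPLIES (NOT NOT P IFF R)
≡ NOT (P IMPLIES R) OR (NOT NOT P IFF R)   — eliminate IMPLIES
≡ NOT (NOT P OR R) OR (NOT NOT P IFF R)   — eliminate IMPLIES
≡ NOT (NOT P OR R) OR ((NOT NOT P IMPLIES R) AND (R IMPLIES NOT NOT P))   — eliminate IFF
≡ NOT (NOT P OR R) OR ((NOT NOT NOT P OR R) AND (R IMPLIES NOT NOT P))   — eliminate IMPLIES
≡ NOT (NOT P OR R) OR ((NOT NOT NOT P OR R) AND (NOT R OR NOT NOT P))   — eliminate IMPLIES
≡ (NOT NOT P AND NOT R) OR ((NOT NOT NOT P OR R) AND (NOT R OR NOT NOT P))   — De Morgan
≡ (P AND NOT R) OR ((NOT NOT NOT P OR R) AND (NOT R OR NOT NOT P))   — double negation
≡ (P AND NOT R) OR ((NOT P OR R) AND (NOT R OR NOT NOT P))   — double negation
≡ (P AND NOT R) OR ((NOT P OR R) AND (NOT R OR P))   — double negation
≡ (P OR NOT P OR R) AND (P OR NOT R OR P) AND (NOT R OR NOT P OR R) AND (NOT R OR NOT R OR P)   — distribute OR over AND
≡ P OR NOT R   — simplify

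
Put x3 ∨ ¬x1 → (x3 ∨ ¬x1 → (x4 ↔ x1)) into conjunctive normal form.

x3 ∨ ¬x1 → (x3 ∨ ¬x1 → (x4 ↔ x1))
≡ ¬(x3 ∨ ¬x1) ∨ (x3 ∨ ¬x1 → (x4 ↔ x1))
≡ ¬(x3 ∨ ¬x1) ∨ ¬(x3 ∨ ¬x1) ∨ (x4 ↔ x1)
≡ ¬(x3 ∨ ¬x1) ∨ ¬(x3 ∨ ¬x1) ∨ (x4 → x1) ∧ (x1 → x4)
≡ ¬(x3 ∨ ¬x1) ∨ ¬(x3 ∨ ¬x1) ∨ (¬x4 ∨ x1) ∧ (x1 → x4)
≡ ¬(x3 ∨ ¬x1) ∨ ¬(x3 ∨ ¬x1) ∨ (¬x4 ∨ x1) ∧ (¬x1 ∨ x4)
≡ ¬x3 ∧ ¬¬x1 ∨ ¬(x3 ∨ ¬x1) ∨ (¬x4 ∨ x1) ∧ (¬x1 ∨ x4)
≡ ¬x3 ∧ x1 ∨ ¬(x3 ∨ ¬x1) ∨ (¬x4 ∨ x1) ∧ (¬x1 ∨ x4)
≡ ¬x3 ∧ x1 ∨ ¬x3 ∧ ¬¬x1 ∨ (¬x4 ∨ x1) ∧ (¬x1 ∨ x4)
≡ ¬x3 ∧ x1 ∨ ¬x3 ∧ x1 ∨ (¬x4 ∨ x1) ∧ (¬x1 ∨ x4)
≡ (¬x3 ∨ ¬x3 ∨ ¬x4 ∨ x1) ∧ (¬x3 ∨ ¬x3 ∨ ¬x1 ∨ x4) ∧ (¬x3 ∨ x1 ∨ ¬x4 ∨ x1) ∧ (¬x3 ∨ x1 ∨ ¬x1 ∨ x4) ∧ (x1 ∨ ¬x3 ∨ ¬x4 ∨ x1) ∧ (x1 ∨ ¬x3 ∨ ¬x1 ∨ x4) ∧ (x1 ∨ x1 ∨ ¬x4 ∨ x1) ∧ (x1 ∨ x1 ∨ ¬x1 ∨ x4)
≡ (¬x3 ∨ ¬x1 ∨ x4) ∧ (x1 ∨ ¬x4)

(¬x3 ∨ ¬x1 ∨ x4) ∧ (x1 ∨ ¬x4)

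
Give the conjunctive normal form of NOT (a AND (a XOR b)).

NOT a OR b

NOT (a AND (a XOR b))
= NOT (a AND (a OR b) AND NOT (a AND b))   [expand XOR]
= NOT a OR NOT (a OR b) OR NOT NOT (a AND b)   [De Morgan]
= NOT a OR (NOT a AND NOT b) OR NOT NOT (a AND b)   [De Morgan]
= NOT a OR (NOT a AND NOT b) OR (a AND b)   [double negation]
= (NOT a OR NOT a OR a) AND (NOT a OR NOT a OR b) AND (NOT a OR NOT b OR a) AND (NOT a OR NOT b OR b)   [distribute OR over AND]
= NOT a OR b   [simplify]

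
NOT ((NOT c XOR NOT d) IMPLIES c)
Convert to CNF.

NOT ((NOT c XOR NOT d) IMPLIES c)
⇔ NOT (NOT (NOT c XOR NOT d) OR c)
⇔ NOT (NOT ((NOT c OR NOT d) AND NOT (NOT c AND NOT d)) OR c)
⇔ NOT NOT ((NOT c OR NOT d) AND NOT (NOT c AND NOT d)) AND NOT c
⇔ (NOT c OR NOT d) AND NOT (NOT c AND NOT d) AND NOT c
⇔ (NOT c OR NOT d) AND (NOT NOT c OR NOT NOT d) AND NOT c
⇔ (NOT c OR NOT d) AND (c OR NOT NOT d) AND NOT c
⇔ (NOT c OR NOT d) AND (c OR d) AND NOT c
⇔ (c OR d) AND NOT c

(c OR d) AND NOT c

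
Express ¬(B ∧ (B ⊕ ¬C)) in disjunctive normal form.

¬(B ∧ (B ⊕ ¬C))
≡ ¬(B ∧ ((B ∧ ¬¬C) ∨ (¬B ∧ ¬C)))
≡ ¬B ∨ ¬((B ∧ ¬¬C) ∨ (¬B ∧ ¬C))
≡ ¬B ∨ (¬(B ∧ ¬¬C) ∧ ¬(¬B ∧ ¬C))
≡ ¬B ∨ ((¬B ∨ ¬¬¬C) ∧ ¬(¬B ∧ ¬C))
≡ ¬B ∨ ((¬B ∨ ¬C) ∧ ¬(¬B ∧ ¬C))
≡ ¬B ∨ ((¬B ∨ ¬C) ∧ (¬¬B ∨ ¬¬C))
≡ ¬B ∨ ((¬B ∨ ¬C) ∧ (B ∨ ¬¬C))
≡ ¬B ∨ ((¬B ∨ ¬C) ∧ (B ∨ C))
≡ ¬B ∨ (¬B ∧ B) ∨ (¬B ∧ C) ∨ (¬C ∧ B) ∨ (¬C ∧ C)
≡ ¬B ∨ (¬C ∧ B)

¬B ∨ (¬C ∧ B)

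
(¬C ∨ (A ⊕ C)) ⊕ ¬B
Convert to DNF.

(¬C ∨ (A ⊕ C)) ⊕ ¬B
≡ ((¬C ∨ (A ⊕ C)) ∧ ¬¬B) ∨ (¬(¬C ∨ (A ⊕ C)) ∧ ¬B)   — expand ⊕
≡ ((¬C ∨ (A ∧ ¬C) ∨ (¬A ∧ C)) ∧ ¬¬B) ∨ (¬(¬C ∨ (A ⊕ C)) ∧ ¬B)   — expand ⊕
≡ ((¬C ∨ (A ∧ ¬C) ∨ (¬A ∧ C)) ∧ ¬¬B) ∨ (¬(¬C ∨ (A ∧ ¬C) ∨ (¬A ∧ C)) ∧ ¬B)   — expand ⊕
≡ ((¬C ∨ (A ∧ ¬C) ∨ (¬A ∧ C)) ∧ B) ∨ (¬(¬C ∨ (A ∧ ¬C) ∨ (¬A ∧ C)) ∧ ¬B)   — double negation
≡ ((¬C ∨ (A ∧ ¬C) ∨ (¬A ∧ C)) ∧ B) ∨ (¬¬C ∧ ¬(A ∧ ¬C) ∧ ¬(¬A ∧ C) ∧ ¬B)   — De Morgan
≡ ((¬C ∨ (A ∧ ¬C) ∨ (¬A ∧ C)) ∧ B) ∨ (C ∧ ¬(A ∧ ¬C) ∧ ¬(¬A ∧ C) ∧ ¬B)   — double negation
≡ ((¬C ∨ (A ∧ ¬C) ∨ (¬A ∧ C)) ∧ B) ∨ (C ∧ (¬A ∨ ¬¬C) ∧ ¬(¬A ∧ C) ∧ ¬B)   — De Morgan
≡ ((¬C ∨ (A ∧ ¬C) ∨ (¬A ∧ C)) ∧ B) ∨ (C ∧ (¬A ∨ C) ∧ ¬(¬A ∧ C) ∧ ¬B)   — double negation
≡ ((¬C ∨ (A ∧ ¬C) ∨ (¬A ∧ C)) ∧ B) ∨ (C ∧ (¬A ∨ C) ∧ (¬¬A ∨ ¬C) ∧ ¬B)   — De Morgan
≡ ((¬C ∨ (A ∧ ¬C) ∨ (¬A ∧ C)) ∧ B) ∨ (C ∧ (¬A ∨ C) ∧ (A ∨ ¬C) ∧ ¬B)   — double negation
≡ (¬C ∧ B) ∨ (A ∧ ¬C ∧ B) ∨ (¬A ∧ C ∧ B) ∨ (C ∧ ¬A ∧ A ∧ ¬B) ∨ (C ∧ ¬A ∧ ¬C ∧ ¬B) ∨ (C ∧ C ∧ A ∧ ¬B) ∨ (C ∧ C ∧ ¬C ∧ ¬B)   — distribute ∧ over ∨
≡ (¬C ∧ B) ∨ (¬A ∧ C ∧ B) ∨ (C ∧ A ∧ ¬B)   — simplify

(¬C ∧ B) ∨ (¬A ∧ C ∧ B) ∨ (C ∧ A ∧ ¬B)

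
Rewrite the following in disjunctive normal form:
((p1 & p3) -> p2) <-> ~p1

((p1 & p3) -> p2) <-> ~p1
≡ (((p1 & p3) -> p2) -> ~p1) & (~p1 -> ((p1 & p3) -> p2))   [eliminate <->]
≡ (~((p1 & p3) -> p2) | ~p1) & (~p1 -> ((p1 & p3) -> p2))   [eliminate ->]
≡ (~(~(p1 & p3) | p2) | ~p1) & (~p1 -> ((p1 & p3) -> p2))   [eliminate ->]
≡ (~(~(p1 & p3) | p2) | ~p1) & (~~p1 | ((p1 & p3) -> p2))   [eliminate ->]
≡ (~(~(p1 & p3) | p2) | ~p1) & (~~p1 | ~(p1 & p3) | p2)   [eliminate ->]
≡ ((~~(p1 & p3) & ~p2) | ~p1) & (~~p1 | ~(p1 & p3) | p2)   [De Morgan]
≡ ((p1 & p3 & ~p2) | ~p1) & (~~p1 | ~(p1 & p3) | p2)   [double negation]
≡ ((p1 & p3 & ~p2) | ~p1) & (p1 | ~(p1 & p3) | p2)   [double negation]
≡ ((p1 & p3 & ~p2) | ~p1) & (p1 | ~p1 | ~p3 | p2)   [De Morgan]
≡ (p1 & p3 & ~p2 & p1) | (p1 & p3 & ~p2 & ~p1) | (p1 & p3 & ~p2 & ~p3) | (p1 & p3 & ~p2 & p2) | (~p1 & p1) | (~p1 & ~p1) | (~p1 & ~p3) | (~p1 & p2)   [distribute & over |]
≡ (p1 & p3 & ~p2) | ~p1   [simplify]

(p1 & p3 & ~p2) | ~p1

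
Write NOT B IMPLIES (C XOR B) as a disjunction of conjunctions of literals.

B OR (C AND NOT B)

NOT B IMPLIES (C XOR B)
≡ NOT NOT B OR (C XOR B)   [eliminate IMPLIES]
≡ NOT NOT B OR (C AND NOT B) OR (NOT C AND B)   [expand XOR]
≡ B OR (C AND NOT B) OR (NOT C AND B)   [double negation]
≡ B OR (C AND NOT B)   [simplify]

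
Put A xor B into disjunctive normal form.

A xor B
⇔ (A & ~B) | (~A & B)   [expand xor]

(A & ~B) | (~A & B)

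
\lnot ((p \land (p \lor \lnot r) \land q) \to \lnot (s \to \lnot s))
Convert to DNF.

p \land q \land \lnot s

\lnot ((p \land (p \lor \lnot r) \land q) \to \lnot (s \to \lnot s))
= \lnot (\lnot (p \land (p \lor \lnot r) \land q) \lor \lnot (s \to \lnot s))   — eliminate \to
= \lnot (\lnot (p \land (p \lor \lnot r) \land q) \lor \lnot (\lnot s \lor \lnot s))   — eliminate \to
= \lnot \lnot (p \land (p \lor \lnot r) \land q) \land \lnot \lnot (\lnot s \lor \lnot s)   — De Morgan
= p \land (p \lor \lnot r) \land q \land \lnot \lnot (\lnot s \lor \lnot s)   — double negation
= p \land (p \lor \lnot r) \land q \land (\lnot s \lor \lnot s)   — double negation
= (p \land p \land q \land \lnot s) \lor (p \land p \land q \land \lnot s) \lor (p \land \lnot r \land q \land \lnot s) \lor (p \land \lnot r \land q \land \lnot s)   — distribute \land over \lor
= p \land q \land \lnot s   — simplify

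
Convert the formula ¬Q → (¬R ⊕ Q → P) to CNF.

Q ∨ R ∨ P

¬Q → (¬R ⊕ Q → P)
≡ ¬¬Q ∨ (¬R ⊕ Q → P)   [eliminate →]
≡ ¬¬Q ∨ ¬(¬R ⊕ Q) ∨ P   [eliminate →]
≡ ¬¬Q ∨ ¬((¬R ∨ Q) ∧ ¬(¬R ∧ Q)) ∨ P   [expand ⊕]
≡ Q ∨ ¬((¬R ∨ Q) ∧ ¬(¬R ∧ Q)) ∨ P   [double negation]
≡ Q ∨ ¬(¬R ∨ Q) ∨ ¬¬(¬R ∧ Q) ∨ P   [De Morgan]
≡ Q ∨ ¬¬R ∧ ¬Q ∨ ¬¬(¬R ∧ Q) ∨ P   [De Morgan]
≡ Q ∨ R ∧ ¬Q ∨ ¬¬(¬R ∧ Q) ∨ P   [double negation]
≡ Q ∨ R ∧ ¬Q ∨ ¬R ∧ Q ∨ P   [double negation]
≡ (Q ∨ R ∨ ¬R ∨ P) ∧ (Q ∨ R ∨ Q ∨ P) ∧ (Q ∨ ¬Q ∨ ¬R ∨ P) ∧ (Q ∨ ¬Q ∨ Q ∨ P)   [distribute ∨ over ∧]
≡ Q ∨ R ∨ P   [simplify]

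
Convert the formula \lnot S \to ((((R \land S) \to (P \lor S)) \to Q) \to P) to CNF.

\lnot S \to ((((R \land S) \to (P \lor S)) \to Q) \to P)
≡ \lnot \lnot S \lor ((((R \land S) \to (P \lor S)) \to Q) \to P)   — eliminate \to
≡ \lnot \lnot S \lor \lnot (((R \land S) \to (P \lor S)) \to Q) \lor P   — eliminate \to
≡ \lnot \lnot S \lor \lnot (\lnot ((R \land S) \to (P \lor S)) \lor Q) \lor P   — eliminate \to
≡ \lnot \lnot S \lor \lnot (\lnot (\lnot (R \land S) \lor P \lor S) \lor Q) \lor P   — eliminate \to
≡ S \lor \lnot (\lnot (\lnot (R \land S) \lor P \lor S) \lor Q) \lor P   — double negation
≡ S \lor (\lnot \lnot (\lnot (R \land S) \lor P \lor S) \land \lnot Q) \lor P   — De Morgan
≡ S \lor ((\lnot (R \land S) \lor P \lor S) \land \lnot Q) \lor P   — double negation
≡ S \lor ((\lnot R \lor \lnot S \lor P \lor S) \land \lnot Q) \lor P   — De Morgan
≡ (S \lor \lnot R \lor \lnot S \lor P \lor S \lor P) \land (S \lor \lnot Q \lor P)   — distribute \lor over \land
≡ S \lor \lnot Q \lor P   — simplify

S \lor \lnot Q \lor P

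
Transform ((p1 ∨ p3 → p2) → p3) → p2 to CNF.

(¬p1 ∨ p2) ∧ (¬p3 ∨ p2)

((p1 ∨ p3 → p2) → p3) → p2
= ¬((p1 ∨ p3 → p2) → p3) ∨ p2   — eliminate →
= ¬(¬(p1 ∨ p3 → p2) ∨ p3) ∨ p2   — eliminate →
= ¬(¬(¬(p1 ∨ p3) ∨ p2) ∨ p3) ∨ p2   — eliminate →
= ¬¬(¬(p1 ∨ p3) ∨ p2) ∧ ¬p3 ∨ p2   — De Morgan
= (¬(p1 ∨ p3) ∨ p2) ∧ ¬p3 ∨ p2   — double negation
= (¬p1 ∧ ¬p3 ∨ p2) ∧ ¬p3 ∨ p2   — De Morgan
= (¬p1 ∨ p2 ∨ p2) ∧ (¬p3 ∨ p2 ∨ p2) ∧ (¬p3 ∨ p2)   — distribute ∨ over ∧
= (¬p1 ∨ p2) ∧ (¬p3 ∨ p2)   — simplify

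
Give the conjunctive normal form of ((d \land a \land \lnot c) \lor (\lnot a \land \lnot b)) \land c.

((d \land a \land \lnot c) \lor (\lnot a \land \lnot b)) \land c
≡ (d \lor \lnot a) \land (d \lor \lnot b) \land (a \lor \lnot a) \land (a \lor \lnot b) \land (\lnot c \lor \lnot a) \land (\lnot c \lor \lnot b) \land c   (distribute \lor over \land)
≡ (d \lor \lnot a) \land (d \lor \lnot b) \land (a \lor \lnot b) \land (\lnot c \lor \lnot a) \land (\lnot c \lor \lnot b) \land c   (simplify)

(d \lor \lnot a) \land (d \lor \lnot b) \land (a \lor \lnot b) \land (\lnot c \lor \lnot a) \land (\lnot c \lor \lnot b) \land c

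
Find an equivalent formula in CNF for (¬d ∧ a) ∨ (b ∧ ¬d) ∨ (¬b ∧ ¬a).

(¬d ∧ a) ∨ (b ∧ ¬d) ∨ (¬b ∧ ¬a)
≡ (¬d ∨ b ∨ ¬b) ∧ (¬d ∨ b ∨ ¬a) ∧ (¬d ∨ ¬d ∨ ¬b) ∧ (¬d ∨ ¬d ∨ ¬a) ∧ (a ∨ b ∨ ¬b) ∧ (a ∨ b ∨ ¬a) ∧ (a ∨ ¬d ∨ ¬b) ∧ (a ∨ ¬d ∨ ¬a)   [distribute ∨ over ∧]
≡ (¬d ∨ ¬b) ∧ (¬d ∨ ¬a)   [simplify]

(¬d ∨ ¬b) ∧ (¬d ∨ ¬a)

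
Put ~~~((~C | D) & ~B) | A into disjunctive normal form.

~~~((~C | D) & ~B) | A
⇔ ~((~C | D) & ~B) | A   — double negation
⇔ ~(~C | D) | ~~B | A   — De Morgan
⇔ (~~C & ~D) | ~~B | A   — De Morgan
⇔ (C & ~D) | ~~B | A   — double negation
⇔ (C & ~D) | B | A   — double negation

(C & ~D) | B | A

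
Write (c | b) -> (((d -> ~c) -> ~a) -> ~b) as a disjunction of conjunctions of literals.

(c | b) -> (((d -> ~c) -> ~a) -> ~b)
= ~(c | b) | (((d -> ~c) -> ~a) -> ~b)
= ~(c | b) | ~((d -> ~c) -> ~a) | ~b
= ~(c | b) | ~(~(d -> ~c) | ~a) | ~b
= ~(c | b) | ~(~(~d | ~c) | ~a) | ~b
= (~c & ~b) | ~(~(~d | ~c) | ~a) | ~b
= (~c & ~b) | (~~(~d | ~c) & ~~a) | ~b
= (~c & ~b) | ((~d | ~c) & ~~a) | ~b
= (~c & ~b) | ((~d | ~c) & a) | ~b
= (~c & ~b) | (~d & a) | (~c & a) | ~b
= (~d & a) | (~c & a) | ~b

(~d & a) | (~c & a) | ~b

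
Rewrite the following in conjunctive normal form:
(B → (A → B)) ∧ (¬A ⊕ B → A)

(B → (A → B)) ∧ (¬A ⊕ B → A)
≡ (¬B ∨ (A → B)) ∧ (¬A ⊕ B → A)   (eliminate →)
≡ (¬B ∨ ¬A ∨ B) ∧ (¬A ⊕ B → A)   (eliminate →)
≡ (¬B ∨ ¬A ∨ B) ∧ (¬(¬A ⊕ B) ∨ A)   (eliminate →)
≡ (¬B ∨ ¬A ∨ B) ∧ (¬((¬A ∨ B) ∧ ¬(¬A ∧ B)) ∨ A)   (expand ⊕)
≡ (¬B ∨ ¬A ∨ B) ∧ (¬(¬A ∨ B) ∨ ¬¬(¬A ∧ B) ∨ A)   (De Morgan)
≡ (¬B ∨ ¬A ∨ B) ∧ (¬¬A ∧ ¬B ∨ ¬¬(¬A ∧ B) ∨ A)   (De Morgan)
≡ (¬B ∨ ¬A ∨ B) ∧ (A ∧ ¬B ∨ ¬¬(¬A ∧ B) ∨ A)   (double negation)
≡ (¬B ∨ ¬A ∨ B) ∧ (A ∧ ¬B ∨ ¬A ∧ B ∨ A)   (double negation)
≡ (¬B ∨ ¬A ∨ B) ∧ (A ∨ ¬A ∨ A) ∧ (A ∨ B ∨ A) ∧ (¬B ∨ ¬A ∨ A) ∧ (¬B ∨ B ∨ A)   (distribute ∨ over ∧)
≡ A ∨ B   (simplify)

A ∨ B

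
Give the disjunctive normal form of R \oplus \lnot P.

(R \land P) \lor (\lnot R \land \lnot P)

R \oplus \lnot P
≡ (R \land \lnot \lnot P) \lor (\lnot R \land \lnot P)   [expand \oplus]
≡ (R \land P) \lor (\lnot R \land \lnot P)   [double negation]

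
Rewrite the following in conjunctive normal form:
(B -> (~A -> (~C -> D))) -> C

(B | C) & (~A | C) & (~D | C)

(B -> (~A -> (~C -> D))) -> C
⇔ ~(B -> (~A -> (~C -> D))) | C   [eliminate ->]
⇔ ~(~B | (~A -> (~C -> D))) | C   [eliminate ->]
⇔ ~(~B | ~~A | (~C -> D)) | C   [eliminate ->]
⇔ ~(~B | ~~A | ~~C | D) | C   [eliminate ->]
⇔ (~~B & ~~~A & ~~~C & ~D) | C   [De Morgan]
⇔ (B & ~~~A & ~~~C & ~D) | C   [double negation]
⇔ (B & ~A & ~~~C & ~D) | C   [double negation]
⇔ (B & ~A & ~C & ~D) | C   [double negation]
⇔ (B | C) & (~A | C) & (~C | C) & (~D | C)   [distribute | over &]
⇔ (B | C) & (~A | C) & (~D | C)   [simplify]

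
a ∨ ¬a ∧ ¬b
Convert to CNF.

a ∨ ¬b

a ∨ ¬a ∧ ¬b
≡ (a ∨ ¬a) ∧ (a ∨ ¬b)   [distribute ∨ over ∧]
≡ a ∨ ¬b   [simplify]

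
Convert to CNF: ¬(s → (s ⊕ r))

s ∧ (¬s ∨ r)

¬(s → (s ⊕ r))
⇔ ¬(¬s ∨ (s ⊕ r))   — eliminate →
⇔ ¬(¬s ∨ ((s ∨ r) ∧ ¬(s ∧ r)))   — expand ⊕
⇔ ¬¬s ∧ ¬((s ∨ r) ∧ ¬(s ∧ r))   — De Morgan
⇔ s ∧ ¬((s ∨ r) ∧ ¬(s ∧ r))   — double negation
⇔ s ∧ (¬(s ∨ r) ∨ ¬¬(s ∧ r))   — De Morgan
⇔ s ∧ ((¬s ∧ ¬r) ∨ ¬¬(s ∧ r))   — De Morgan
⇔ s ∧ ((¬s ∧ ¬r) ∨ (s ∧ r))   — double negation
⇔ s ∧ (¬s ∨ s) ∧ (¬s ∨ r) ∧ (¬r ∨ s) ∧ (¬r ∨ r)   — distribute ∨ over ∧
⇔ s ∧ (¬s ∨ r)   — simplify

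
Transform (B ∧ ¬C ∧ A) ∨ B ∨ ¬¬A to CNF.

(B ∧ ¬C ∧ A) ∨ B ∨ ¬¬A
⇔ (B ∧ ¬C ∧ A) ∨ B ∨ A   (double negation)
⇔ (B ∨ B ∨ A) ∧ (¬C ∨ B ∨ A) ∧ (A ∨ B ∨ A)   (distribute ∨ over ∧)
⇔ B ∨ A   (simplify)

B ∨ A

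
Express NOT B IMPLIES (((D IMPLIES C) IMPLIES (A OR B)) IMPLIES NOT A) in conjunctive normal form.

B OR NOT A

NOT B IMPLIES (((D IMPLIES C) IMPLIES (A OR B)) IMPLIES NOT A)
≡ NOT NOT B OR (((D IMPLIES C) IMPLIES (A OR B)) IMPLIES NOT A)   (eliminate IMPLIES)
≡ NOT NOT B OR NOT ((D IMPLIES C) IMPLIES (A OR B)) OR NOT A   (eliminate IMPLIES)
≡ NOT NOT B OR NOT (NOT (D IMPLIES C) OR A OR B) OR NOT A   (eliminate IMPLIES)
≡ NOT NOT B OR NOT (NOT (NOT D OR C) OR A OR B) OR NOT A   (eliminate IMPLIES)
≡ B OR NOT (NOT (NOT D OR C) OR A OR B) OR NOT A   (double negation)
≡ B OR (NOT NOT (NOT D OR C) AND NOT A AND NOT B) OR NOT A   (De Morgan)
≡ B OR ((NOT D OR C) AND NOT A AND NOT B) OR NOT A   (double negation)
≡ (B OR NOT D OR C OR NOT A) AND (B OR NOT A OR NOT A) AND (B OR NOT B OR NOT A)   (distribute OR over AND)
≡ B OR NOT A   (simplify)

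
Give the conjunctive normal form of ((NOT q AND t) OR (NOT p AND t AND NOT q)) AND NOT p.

((NOT q AND t) OR (NOT p AND t AND NOT q)) AND NOT p
= (NOT q OR NOT p) AND (NOT q OR t) AND (NOT q OR NOT q) AND (t OR NOT p) AND (t OR t) AND (t OR NOT q) AND NOT p   [distribute OR over AND]
= NOT q AND t AND NOT p   [simplify]

NOT q AND t AND NOT p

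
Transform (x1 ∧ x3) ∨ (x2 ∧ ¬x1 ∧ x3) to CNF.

(x1 ∧ x3) ∨ (x2 ∧ ¬x1 ∧ x3)
≡ (x1 ∨ x2) ∧ (x1 ∨ ¬x1) ∧ (x1 ∨ x3) ∧ (x3 ∨ x2) ∧ (x3 ∨ ¬x1) ∧ (x3 ∨ x3)
≡ (x1 ∨ x2) ∧ x3

(x1 ∨ x2) ∧ x3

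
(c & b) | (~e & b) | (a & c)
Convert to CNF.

(c | ~e) & (c | b) & (b | a)

(c & b) | (~e & b) | (a & c)
≡ (c | ~e | a) & (c | ~e | c) & (c | b | a) & (c | b | c) & (b | ~e | a) & (b | ~e | c) & (b | b | a) & (b | b | c)   [distribute | over &]
≡ (c | ~e) & (c | b) & (b | a)   [simplify]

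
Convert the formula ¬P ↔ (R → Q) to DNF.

(P ∧ R ∧ ¬Q) ∨ (¬R ∧ ¬P) ∨ (Q ∧ ¬P)

¬P ↔ (R → Q)
= (¬P → (R → Q)) ∧ ((R → Q) → ¬P)   (eliminate ↔)
= (¬¬P ∨ (R → Q)) ∧ ((R → Q) → ¬P)   (eliminate →)
= (¬¬P ∨ ¬R ∨ Q) ∧ ((R → Q) → ¬P)   (eliminate →)
= (¬¬P ∨ ¬R ∨ Q) ∧ (¬(R → Q) ∨ ¬P)   (eliminate →)
= (¬¬P ∨ ¬R ∨ Q) ∧ (¬(¬R ∨ Q) ∨ ¬P)   (eliminate →)
= (P ∨ ¬R ∨ Q) ∧ (¬(¬R ∨ Q) ∨ ¬P)   (double negation)
= (P ∨ ¬R ∨ Q) ∧ ((¬¬R ∧ ¬Q) ∨ ¬P)   (De Morgan)
= (P ∨ ¬R ∨ Q) ∧ ((R ∧ ¬Q) ∨ ¬P)   (double negation)
= (P ∧ R ∧ ¬Q) ∨ (P ∧ ¬P) ∨ (¬R ∧ R ∧ ¬Q) ∨ (¬R ∧ ¬P) ∨ (Q ∧ R ∧ ¬Q) ∨ (Q ∧ ¬P)   (distribute ∧ over ∨)
= (P ∧ R ∧ ¬Q) ∨ (¬R ∧ ¬P) ∨ (Q ∧ ¬P)   (simplify)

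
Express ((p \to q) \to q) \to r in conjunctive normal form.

((p \to q) \to q) \to r
= \lnot ((p \to q) \to q) \lor r
= \lnot (\lnot (p \to q) \lor q) \lor r
= \lnot (\lnot (\lnot p \lor q) \lor q) \lor r
= (\lnot \lnot (\lnot p \lor q) \land \lnot q) \lor r
= ((\lnot p \lor q) \land \lnot q) \lor r
= (\lnot p \lor q \lor r) \land (\lnot q \lor r)

(\lnot p \lor q \lor r) \land (\lnot q \lor r)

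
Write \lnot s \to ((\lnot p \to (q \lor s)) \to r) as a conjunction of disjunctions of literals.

\lnot s \to ((\lnot p \to (q \lor s)) \to r)
≡ \lnot \lnot s \lor ((\lnot p \to (q \lor s)) \to r)   — eliminate \to
≡ \lnot \lnot s \lor \lnot (\lnot p \to (q \lor s)) \lor r   — eliminate \to
≡ \lnot \lnot s \lor \lnot (\lnot \lnot p \lor q \lor s) \lor r   — eliminate \to
≡ s \lor \lnot (\lnot \lnot p \lor q \lor s) \lor r   — double negation
≡ s \lor (\lnot \lnot \lnot p \land \lnot q \land \lnot s) \lor r   — De Morgan
≡ s \lor (\lnot p \land \lnot q \land \lnot s) \lor r   — double negation
≡ (s \lor \lnot p \lor r) \land (s \lor \lnot q \lor r) \land (s \lor \lnot s \lor r)   — distribute \lor over \land
≡ (s \lor \lnot p \lor r) \land (s \lor \lnot q \lor r)   — simplify

(s \lor \lnot p \lor r) \land (s \lor \lnot q \lor r)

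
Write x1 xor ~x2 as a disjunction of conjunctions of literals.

(x1 & x2) | (~x1 & ~x2)

x1 xor ~x2
≡ (x1 & ~~x2) | (~x1 & ~x2)
≡ (x1 & x2) | (~x1 & ~x2)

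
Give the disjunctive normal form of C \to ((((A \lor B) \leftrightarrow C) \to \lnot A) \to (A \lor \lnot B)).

\lnot C \lor A \lor \lnot B

C \to ((((A \lor B) \leftrightarrow C) \to \lnot A) \to (A \lor \lnot B))
= \lnot C \lor ((((A \lor B) \leftrightarrow C) \to \lnot A) \to (A \lor \lnot B))   [eliminate \to]
= \lnot C \lor \lnot (((A \lor B) \leftrightarrow C) \to \lnot A) \lor A \lor \lnot B   [eliminate \to]
= \lnot C \lor \lnot (\lnot ((A \lor B) \leftrightarrow C) \lor \lnot A) \lor A \lor \lnot B   [eliminate \to]
= \lnot C \lor \lnot (\lnot (((A \lor B) \to C) \land (C \to (A \lor B))) \lor \lnot A) \lor A \lor \lnot B   [eliminate \leftrightarrow]
= \lnot C \lor \lnot (\lnot ((\lnot (A \lor B) \lor C) \land (C \to (A \lor B))) \lor \lnot A) \lor A \lor \lnot B   [eliminate \to]
= \lnot C \lor \lnot (\lnot ((\lnot (A \lor B) \lor C) \land (\lnot C \lor A \lor B)) \lor \lnot A) \lor A \lor \lnot B   [eliminate \to]
= \lnot C \lor (\lnot \lnot ((\lnot (A \lor B) \lor C) \land (\lnot C \lor A \lor B)) \land \lnot \lnot A) \lor A \lor \lnot B   [De Morgan]
= \lnot C \lor ((\lnot (A \lor B) \lor C) \land (\lnot C \lor A \lor B) \land \lnot \lnot A) \lor A \lor \lnot B   [double negation]
= \lnot C \lor (((\lnot A \land \lnot B) \lor C) \land (\lnot C \lor A \lor B) \land \lnot \lnot A) \lor A \lor \lnot B   [De Morgan]
= \lnot C \lor (((\lnot A \land \lnot B) \lor C) \land (\lnot C \lor A \lor B) \land A) \lor A \lor \lnot B   [double negation]
= \lnot C \lor (\lnot A \land \lnot B \land \lnot C \land A) \lor (\lnot A \land \lnot B \land A \land A) \lor (\lnot A \land \lnot B \land B \land A) \lor (C \land \lnot C \land A) \lor (C \land A \land A) \lor (C \land B \land A) \lor A \lor \lnot B   [distribute \land over \lor]
= \lnot C \lor A \lor \lnot B   [simplify]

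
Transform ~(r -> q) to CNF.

~(r -> q)
≡ ~(~r | q)   — eliminate ->
≡ ~~r & ~q   — De Morgan
≡ r & ~q   — double negation

r & ~q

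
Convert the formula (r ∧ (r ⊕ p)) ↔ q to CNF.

(¬r ∨ p ∨ q) ∧ (¬q ∨ r) ∧ (¬q ∨ ¬r ∨ ¬p)

(r ∧ (r ⊕ p)) ↔ q
≡ ((r ∧ (r ⊕ p)) → q) ∧ (q → (r ∧ (r ⊕ p)))   (eliminate ↔)
≡ (¬(r ∧ (r ⊕ p)) ∨ q) ∧ (q → (r ∧ (r ⊕ p)))   (eliminate →)
≡ (¬(r ∧ (r ∨ p) ∧ ¬(r ∧ p)) ∨ q) ∧ (q → (r ∧ (r ⊕ p)))   (expand ⊕)
≡ (¬(r ∧ (r ∨ p) ∧ ¬(r ∧ p)) ∨ q) ∧ (¬q ∨ (r ∧ (r ⊕ p)))   (eliminate →)
≡ (¬(r ∧ (r ∨ p) ∧ ¬(r ∧ p)) ∨ q) ∧ (¬q ∨ (r ∧ (r ∨ p) ∧ ¬(r ∧ p)))   (expand ⊕)
≡ (¬r ∨ ¬(r ∨ p) ∨ ¬¬(r ∧ p) ∨ q) ∧ (¬q ∨ (r ∧ (r ∨ p) ∧ ¬(r ∧ p)))   (De Morgan)
≡ (¬r ∨ (¬r ∧ ¬p) ∨ ¬¬(r ∧ p) ∨ q) ∧ (¬q ∨ (r ∧ (r ∨ p) ∧ ¬(r ∧ p)))   (De Morgan)
≡ (¬r ∨ (¬r ∧ ¬p) ∨ (r ∧ p) ∨ q) ∧ (¬q ∨ (r ∧ (r ∨ p) ∧ ¬(r ∧ p)))   (double negation)
≡ (¬r ∨ (¬r ∧ ¬p) ∨ (r ∧ p) ∨ q) ∧ (¬q ∨ (r ∧ (r ∨ p) ∧ (¬r ∨ ¬p)))   (De Morgan)
≡ (¬r ∨ ¬r ∨ r ∨ q) ∧ (¬r ∨ ¬r ∨ p ∨ q) ∧ (¬r ∨ ¬p ∨ r ∨ q) ∧ (¬r ∨ ¬p ∨ p ∨ q) ∧ (¬q ∨ r) ∧ (¬q ∨ r ∨ p) ∧ (¬q ∨ ¬r ∨ ¬p)   (distribute ∨ over ∧)
≡ (¬r ∨ p ∨ q) ∧ (¬q ∨ r) ∧ (¬q ∨ ¬r ∨ ¬p)   (simplify)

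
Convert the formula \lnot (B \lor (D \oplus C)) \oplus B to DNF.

\lnot (B \lor (D \oplus C)) \oplus B
≡ (\lnot (B \lor (D \oplus C)) \land \lnot B) \lor (\lnot \lnot (B \lor (D \oplus C)) \land B)   [expand \oplus]
≡ (\lnot (B \lor (D \land \lnot C) \lor (\lnot D \land C)) \land \lnot B) \lor (\lnot \lnot (B \lor (D \oplus C)) \land B)   [expand \oplus]
≡ (\lnot (B \lor (D \land \lnot C) \lor (\lnot D \land C)) \land \lnot B) \lor (\lnot \lnot (B \lor (D \land \lnot C) \lor (\lnot D \land C)) \land B)   [expand \oplus]
≡ (\lnot B \land \lnot (D \land \lnot C) \land \lnot (\lnot D \land C) \land \lnot B) \lor (\lnot \lnot (B \lor (D \land \lnot C) \lor (\lnot D \land C)) \land B)   [De Morgan]
≡ (\lnot B \land (\lnot D \lor \lnot \lnot C) \land \lnot (\lnot D \land C) \land \lnot B) \lor (\lnot \lnot (B \lor (D \land \lnot C) \lor (\lnot D \land C)) \land B)   [De Morgan]
≡ (\lnot B \land (\lnot D \lor C) \land \lnot (\lnot D \land C) \land \lnot B) \lor (\lnot \lnot (B \lor (D \land \lnot C) \lor (\lnot D \land C)) \land B)   [double negation]
≡ (\lnot B \land (\lnot D \lor C) \land (\lnot \lnot D \lor \lnot C) \land \lnot B) \lor (\lnot \lnot (B \lor (D \land \lnot C) \lor (\lnot D \land C)) \land B)   [De Morgan]
≡ (\lnot B \land (\lnot D \lor C) \land (D \lor \lnot C) \land \lnot B) \lor (\lnot \lnot (B \lor (D \land \lnot C) \lor (\lnot D \land C)) \land B)   [double negation]
≡ (\lnot B \land (\lnot D \lor C) \land (D \lor \lnot C) \land \lnot B) \lor ((B \lor (D \land \lnot C) \lor (\lnot D \land C)) \land B)   [double negation]
≡ (\lnot B \land \lnot D \land D \land \lnot B) \lor (\lnot B \land \lnot D \land \lnot C \land \lnot B) \lor (\lnot B \land C \land D \land \lnot B) \lor (\lnot B \land C \land \lnot C \land \lnot B) \lor (B \land B) \lor (D \land \lnot C \land B) \lor (\lnot D \land C \land B)   [distribute \land over \lor]
≡ (\lnot B \land \lnot D \land \lnot C) \lor (\lnot B \land C \land D) \lor B   [simplify]

(\lnot B \land \lnot D \land \lnot C) \lor (\lnot B \land C \land D) \lor B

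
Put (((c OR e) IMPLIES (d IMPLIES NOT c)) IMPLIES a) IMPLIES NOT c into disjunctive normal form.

(((c OR e) IMPLIES (d IMPLIES NOT c)) IMPLIES a) IMPLIES NOT c
= NOT (((c OR e) IMPLIES (d IMPLIES NOT c)) IMPLIES a) OR NOT c
= NOT (NOT ((c OR e) IMPLIES (d IMPLIES NOT c)) OR a) OR NOT c
= NOT (NOT (NOT (c OR e) OR (d IMPLIES NOT c)) OR a) OR NOT c
= NOT (NOT (NOT (c OR e) OR NOT d OR NOT c) OR a) OR NOT c
= (NOT NOT (NOT (c OR e) OR NOT d OR NOT c) AND NOT a) OR NOT c
= ((NOT (c OR e) OR NOT d OR NOT c) AND NOT a) OR NOT c
= (((NOT c AND NOT e) OR NOT d OR NOT c) AND NOT a) OR NOT c
= (NOT c AND NOT e AND NOT a) OR (NOT d AND NOT a) OR (NOT c AND NOT a) OR NOT c
= (NOT d AND NOT a) OR NOT c

(NOT d AND NOT a) OR NOT c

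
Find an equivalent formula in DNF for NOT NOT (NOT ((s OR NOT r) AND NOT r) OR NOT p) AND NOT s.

NOT NOT (NOT ((s OR NOT r) AND NOT r) OR NOT p) AND NOT s
= (NOT ((s OR NOT r) AND NOT r) OR NOT p) AND NOT s   [double negation]
= (NOT (s OR NOT r) OR NOT NOT r OR NOT p) AND NOT s   [De Morgan]
= ((NOT s AND NOT NOT r) OR NOT NOT r OR NOT p) AND NOT s   [De Morgan]
= ((NOT s AND r) OR NOT NOT r OR NOT p) AND NOT s   [double negation]
= ((NOT s AND r) OR r OR NOT p) AND NOT s   [double negation]
= (NOT s AND r AND NOT s) OR (r AND NOT s) OR (NOT p AND NOT s)   [distribute AND over OR]
= (NOT s AND r) OR (NOT p AND NOT s)   [simplify]

(NOT s AND r) OR (NOT p AND NOT s)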